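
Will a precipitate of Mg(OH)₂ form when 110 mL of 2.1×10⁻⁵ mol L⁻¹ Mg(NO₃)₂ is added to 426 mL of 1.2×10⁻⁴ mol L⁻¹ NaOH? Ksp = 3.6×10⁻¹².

Total volume after mixing = 110 + 426 = 536 mL.
[Mg²⁺] = (2.1×10⁻⁵)(110)/536 = 4.3×10⁻⁶ mol L⁻¹
[OH⁻] = (1.2×10⁻⁴)(426)/536 = 9.5×10⁻⁵ mol L⁻¹
Q = [Mg²⁺][OH⁻]^2 = 3.9×10⁻¹⁴
Since Q (3.9×10⁻¹⁴) is less than Ksp (3.6×10⁻¹²), no Mg(OH)₂ precipitates.

No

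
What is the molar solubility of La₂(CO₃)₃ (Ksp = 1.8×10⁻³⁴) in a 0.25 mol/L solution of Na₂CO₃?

La₂(CO₃)₃(s) ⇌ 2 La³⁺(aq) + 3 CO₃²⁻(aq)
With CO₃²⁻ already at 0.25 mol/L and s small, take [CO₃²⁻] ≈ 0.25 mol/L and [La³⁺] = 2s.
Ksp = [La³⁺]^2[CO₃²⁻]^3 = (2s)^2(0.25)^3
(2s)^2 = 1.8×10⁻³⁴ / (0.25)^3 = 1.2×10⁻³²
s = 5.4×10⁻¹⁷ mol/L

5.4×10⁻¹⁷ M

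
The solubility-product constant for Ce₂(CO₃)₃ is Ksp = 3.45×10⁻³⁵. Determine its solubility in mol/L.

5.02×10⁻⁸ M

Ce₂(CO₃)₃(s) ⇌ 2 Ce³⁺(aq) + 3 CO₃²⁻(aq)
With molar solubility s: [Ce³⁺] = 2s, [CO₃²⁻] = 3s.
Ksp = [Ce³⁺]^2[CO₃²⁻]^3 = (2s)^2 · (3s)^3 = 108s^5
108s^5 = 3.45×10⁻³⁵  ⇒  s^5 = 3.19×10⁻³⁷
Taking the 5th root, s = 5.02×10⁻⁸ mol/L.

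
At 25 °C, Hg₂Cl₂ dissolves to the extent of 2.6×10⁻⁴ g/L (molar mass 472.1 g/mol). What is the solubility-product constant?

Ksp = 6.7×10⁻¹⁹

s = (2.6×10⁻⁴ g L⁻¹)/(472.1 g mol⁻¹) = 5.507×10⁻⁷ M
Hg₂Cl₂(s) ⇌ Hg₂²⁺(aq) + 2 Cl⁻(aq)
For each mole of Hg₂Cl₂ that dissolves per liter, [Hg₂²⁺] = s and [Cl⁻] = 2s; let s denote this solubility.
Ksp = [Hg₂²⁺][Cl⁻]^2 = s · (2s)^2 = 4s^3
Ksp = 4 × (5.507×10⁻⁷)^3 = 6.7×10⁻¹⁹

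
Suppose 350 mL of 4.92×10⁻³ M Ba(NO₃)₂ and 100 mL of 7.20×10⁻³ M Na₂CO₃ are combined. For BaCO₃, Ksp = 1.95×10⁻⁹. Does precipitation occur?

Total volume after mixing = 350 + 100 = 450 mL.
[Ba²⁺] = (4.92×10⁻³)(350)/450 = 3.83×10⁻³ M
[CO₃²⁻] = (7.20×10⁻³)(100)/450 = 1.60×10⁻³ M
Q = [Ba²⁺][CO₃²⁻] = 6.12×10⁻⁶
Q = 6.12×10⁻⁶ > Ksp = 1.95×10⁻⁹, so the solution is supersaturated and BaCO₃ precipitates.

Yes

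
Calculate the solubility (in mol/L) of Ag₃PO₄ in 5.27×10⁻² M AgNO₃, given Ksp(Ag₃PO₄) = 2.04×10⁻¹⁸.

1.39×10⁻¹⁴ M

Ag₃PO₄(s) ⇌ 3 Ag⁺(aq) + PO₄³⁻(aq)
The solution already contains Ag⁺ at 5.27×10⁻² M. Let s be the molar solubility of Ag₃PO₄.
[Ag⁺] ≈ 5.27×10⁻² M (common ion dominates); [PO₄³⁻] = s.
Ksp = [Ag⁺]^3[PO₄³⁻] = (5.27×10⁻²)^3s
s = 2.04×10⁻¹⁸ / (5.27×10⁻²)^3 = 1.39×10⁻¹⁴
s = 1.39×10⁻¹⁴ M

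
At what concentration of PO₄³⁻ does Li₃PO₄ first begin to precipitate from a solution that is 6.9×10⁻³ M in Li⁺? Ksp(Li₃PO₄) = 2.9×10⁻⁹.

Each salt precipitates once Q = Ksp for that salt.
Li₃PO₄(s) ⇌ 3 Li⁺(aq) + PO₄³⁻(aq)
Ksp = [Li⁺]^3[PO₄³⁻] = [PO₄³⁻](6.9×10⁻³)^3
[PO₄³⁻] = 2.9×10⁻⁹ / (6.9×10⁻³)^3 = 8.8×10⁻³
[PO₄³⁻] = 8.8×10⁻³ M

8.8×10⁻³ M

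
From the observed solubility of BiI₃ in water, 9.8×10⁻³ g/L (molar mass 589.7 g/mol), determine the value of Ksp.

s = (9.8×10⁻³ g L⁻¹)/(589.7 g mol⁻¹) = 1.662×10⁻⁵ M
BiI₃(s) ⇌ Bi³⁺(aq) + 3 I⁻(aq)
With molar solubility s: [Bi³⁺] = s, [I⁻] = 3s.
Ksp = [Bi³⁺][I⁻]^3 = s · (3s)^3 = 27s^4
Ksp = 27 × (1.662×10⁻⁵)^4 = 2.1×10⁻¹⁸

Ksp = 2.1×10⁻¹⁸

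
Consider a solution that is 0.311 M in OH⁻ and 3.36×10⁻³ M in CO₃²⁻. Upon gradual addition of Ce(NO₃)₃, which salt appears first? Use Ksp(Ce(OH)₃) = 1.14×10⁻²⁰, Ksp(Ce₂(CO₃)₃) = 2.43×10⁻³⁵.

Ce(OH)₃

A salt starts to precipitate once the ion product Q reaches its Ksp.
For Ce(OH)₃: [Ce³⁺] = (Ksp/[OH⁻]^3) = 3.79×10⁻¹⁹ M
For Ce₂(CO₃)₃: [Ce³⁺] = (Ksp/[CO₃²⁻]^3)^(1/2) = 2.53×10⁻¹⁴ M
The smaller threshold [Ce³⁺] is reached first, so Ce(OH)₃ precipitates first.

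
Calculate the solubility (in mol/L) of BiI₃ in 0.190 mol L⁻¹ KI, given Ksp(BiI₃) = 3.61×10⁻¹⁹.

BiI₃(s) ⇌ Bi³⁺(aq) + 3 I⁻(aq)
I⁻ is already present at 0.190 mol L⁻¹. If s mol/L of BiI₃ dissolves, [Bi³⁺] = s while [I⁻] ≈ 0.190 mol L⁻¹.
Ksp = [Bi³⁺][I⁻]^3 = s(0.190)^3
s = 3.61×10⁻¹⁹ / (0.190)^3 = 5.26×10⁻¹⁷
s = 5.26×10⁻¹⁷ mol L⁻¹

5.26×10⁻¹⁷ M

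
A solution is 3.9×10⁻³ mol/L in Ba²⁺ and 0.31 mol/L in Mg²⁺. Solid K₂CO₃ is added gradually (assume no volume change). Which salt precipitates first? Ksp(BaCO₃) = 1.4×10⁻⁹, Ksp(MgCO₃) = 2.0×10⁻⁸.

MgCO₃

Precipitation of each salt begins when its ion product equals Ksp.
For BaCO₃: [CO₃²⁻] = (Ksp/[Ba²⁺]) = 3.6×10⁻⁷ mol/L
For MgCO₃: [CO₃²⁻] = (Ksp/[Mg²⁺]) = 6.5×10⁻⁸ mol/L
The smaller threshold [CO₃²⁻] is reached first, so MgCO₃ precipitates first.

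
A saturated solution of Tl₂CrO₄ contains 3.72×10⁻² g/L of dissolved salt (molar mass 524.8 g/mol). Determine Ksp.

Ksp = 1.42×10⁻¹²

s = (3.72×10⁻² g L⁻¹)/(524.8 g mol⁻¹) = 7.0884×10⁻⁵ M
Tl₂CrO₄(s) ⇌ 2 Tl⁺(aq) + CrO₄²⁻(aq)
Let s be the molar solubility. Then [Tl⁺] = 2s and [CrO₄²⁻] = s.
Ksp = [Tl⁺]^2[CrO₄²⁻] = (2s)^2 · s = 4s^3
Ksp = 4 × (7.0884×10⁻⁵)^3 = 1.42×10⁻¹²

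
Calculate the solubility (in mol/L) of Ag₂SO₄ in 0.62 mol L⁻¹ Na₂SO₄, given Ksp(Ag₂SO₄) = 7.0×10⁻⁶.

1.7×10⁻³ M

Ag₂SO₄(s) ⇌ 2 Ag⁺(aq) + SO₄²⁻(aq)
SO₄²⁻ is already present at 0.62 mol L⁻¹. If s mol/L of Ag₂SO₄ dissolves, [Ag⁺] = 2s while [SO₄²⁻] ≈ 0.62 mol L⁻¹.
Ksp = [Ag⁺]^2[SO₄²⁻] = (2s)^2(0.62)
(2s)^2 = 7.0×10⁻⁶ / (0.62) = 1.1×10⁻⁵
s = 1.7×10⁻³ mol L⁻¹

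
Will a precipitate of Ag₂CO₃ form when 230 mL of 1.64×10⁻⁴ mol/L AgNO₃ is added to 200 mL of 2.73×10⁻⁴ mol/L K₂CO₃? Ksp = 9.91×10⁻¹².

The combined volume is 430 mL.
[Ag⁺] = (1.64×10⁻⁴)(230)/430 = 8.77×10⁻⁵ mol/L
[CO₃²⁻] = (2.73×10⁻⁴)(200)/430 = 1.27×10⁻⁴ mol/L
Q = [Ag⁺]^2[CO₃²⁻] = 9.77×10⁻¹³
Q < Ksp (9.77×10⁻¹³ vs 9.91×10⁻¹²); the solution remains unsaturated and no precipitate forms.

No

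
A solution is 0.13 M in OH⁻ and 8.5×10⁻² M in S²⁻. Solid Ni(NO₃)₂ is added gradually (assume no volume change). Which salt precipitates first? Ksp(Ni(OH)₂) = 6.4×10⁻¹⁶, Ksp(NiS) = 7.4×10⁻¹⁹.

Each salt precipitates once Q = Ksp for that salt.
For Ni(OH)₂: [Ni²⁺] = (Ksp/[OH⁻]^2) = 3.8×10⁻¹⁴ M
For NiS: [Ni²⁺] = (Ksp/[S²⁻]) = 8.7×10⁻¹⁸ M
NiS requires the lower [Ni²⁺], so it precipitates first.

NiS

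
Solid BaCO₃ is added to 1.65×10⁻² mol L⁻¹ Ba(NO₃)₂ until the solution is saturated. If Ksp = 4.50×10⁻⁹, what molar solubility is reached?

2.73×10⁻⁷ M

BaCO₃(s) ⇌ Ba²⁺(aq) + CO₃²⁻(aq)
The solution already contains Ba²⁺ at 1.65×10⁻² mol L⁻¹. Let s be the molar solubility of BaCO₃.
[Ba²⁺] ≈ 1.65×10⁻² mol L⁻¹ (common ion dominates); [CO₃²⁻] = s.
Ksp = [Ba²⁺][CO₃²⁻] = (1.65×10⁻²)s
s = 4.50×10⁻⁹ / (1.65×10⁻²) = 2.73×10⁻⁷
s = 2.73×10⁻⁷ mol L⁻¹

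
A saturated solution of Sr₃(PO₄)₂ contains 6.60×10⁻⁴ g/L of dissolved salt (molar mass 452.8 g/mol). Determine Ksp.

Molar solubility s = (6.60×10⁻⁴ g/L) / (452.8 g/mol) = 1.4576×10⁻⁶ mol/L
Sr₃(PO₄)₂(s) ⇌ 3 Sr²⁺(aq) + 2 PO₄³⁻(aq)
If s mol/L of Sr₃(PO₄)₂ dissolves, [Sr²⁺] = 3s and [PO₄³⁻] = 2s.
Ksp = [Sr²⁺]^3[PO₄³⁻]^2 = (3s)^3 · (2s)^2 = 108s^5
Ksp = 108 × (1.4576×10⁻⁶)^5 = 7.11×10⁻²⁸

Ksp = 7.11×10⁻²⁸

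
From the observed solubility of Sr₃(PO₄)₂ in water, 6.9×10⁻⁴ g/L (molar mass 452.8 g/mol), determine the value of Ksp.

Ksp = 8.9×10⁻²⁸

Convert to molarity: s = 6.9×10⁻⁴ / 452.8 = 1.524×10⁻⁶ mol/L
Sr₃(PO₄)₂(s) ⇌ 3 Sr²⁺(aq) + 2 PO₄³⁻(aq)
For each mole of Sr₃(PO₄)₂ that dissolves per liter, [Sr²⁺] = 3s and [PO₄³⁻] = 2s; let s denote this solubility.
Ksp = [Sr²⁺]^3[PO₄³⁻]^2 = (3s)^3 · (2s)^2 = 108s^5
Ksp = 108 × (1.524×10⁻⁶)^5 = 8.9×10⁻²⁸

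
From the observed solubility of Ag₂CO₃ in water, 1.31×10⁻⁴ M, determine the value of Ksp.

Ksp = 8.99×10⁻¹²

Ag₂CO₃(s) ⇌ 2 Ag⁺(aq) + CO₃²⁻(aq)
If s mol/L of Ag₂CO₃ dissolves, [Ag⁺] = 2s and [CO₃²⁻] = s.
Ksp = [Ag⁺]^2[CO₃²⁻] = (2s)^2 · s = 4s^3
Ksp = 4 × (1.31×10⁻⁴)^3 = 8.99×10⁻¹²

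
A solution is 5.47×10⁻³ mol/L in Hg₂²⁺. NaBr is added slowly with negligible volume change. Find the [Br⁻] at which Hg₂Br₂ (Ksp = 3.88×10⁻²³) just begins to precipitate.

8.42×10⁻¹¹ M

The threshold for precipitation is Q = Ksp.
Hg₂Br₂(s) ⇌ Hg₂²⁺(aq) + 2 Br⁻(aq)
Ksp = [Hg₂²⁺][Br⁻]^2 = [Br⁻]^2(5.47×10⁻³)
[Br⁻]^2 = 3.88×10⁻²³ / (5.47×10⁻³) = 7.09×10⁻²¹
[Br⁻] = 8.42×10⁻¹¹ mol/L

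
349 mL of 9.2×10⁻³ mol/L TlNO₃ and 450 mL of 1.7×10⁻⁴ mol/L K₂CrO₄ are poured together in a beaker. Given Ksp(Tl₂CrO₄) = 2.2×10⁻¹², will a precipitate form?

Yes

Total volume after mixing = 349 + 450 = 799 mL.
[Tl⁺] = (9.2×10⁻³)(349)/799 = 4.0×10⁻³ mol/L
[CrO₄²⁻] = (1.7×10⁻⁴)(450)/799 = 9.6×10⁻⁵ mol/L
Q = [Tl⁺]^2[CrO₄²⁻] = 1.5×10⁻⁹
Because Q > Ksp (1.5×10⁻⁹ vs 2.2×10⁻¹²), a precipitate of Tl₂CrO₄ forms.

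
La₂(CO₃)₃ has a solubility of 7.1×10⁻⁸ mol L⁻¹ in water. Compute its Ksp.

Ksp = 1.9×10⁻³⁴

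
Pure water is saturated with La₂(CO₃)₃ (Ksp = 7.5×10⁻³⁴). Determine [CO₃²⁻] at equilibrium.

La₂(CO₃)₃(s) ⇌ 2 La³⁺(aq) + 3 CO₃²⁻(aq)
Let s be the molar solubility. Then [La³⁺] = 2s and [CO₃²⁻] = 3s.
Ksp = [La³⁺]^2[CO₃²⁻]^3 = (2s)^2 · (3s)^3 = 108s^5 = 7.5×10⁻³⁴
s = 9.3×10⁻⁸ mol L⁻¹
[CO₃²⁻] = 3s = 2.8×10⁻⁷ mol L⁻¹

2.8×10⁻⁷ M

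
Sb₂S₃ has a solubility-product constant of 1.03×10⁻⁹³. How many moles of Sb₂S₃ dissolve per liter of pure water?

9.91×10⁻²⁰ M

Sb₂S₃(s) ⇌ 2 Sb³⁺(aq) + 3 S²⁻(aq)
If s mol/L of Sb₂S₃ dissolves, [Sb³⁺] = 2s and [S²⁻] = 3s.
Ksp = [Sb³⁺]^2[S²⁻]^3 = (2s)^2 · (3s)^3 = 108s^5
108s^5 = 1.03×10⁻⁹³  ⇒  s^5 = 9.54×10⁻⁹⁶
s = (9.54×10⁻⁹⁶)^(1/5) = 9.91×10⁻²⁰ mol/L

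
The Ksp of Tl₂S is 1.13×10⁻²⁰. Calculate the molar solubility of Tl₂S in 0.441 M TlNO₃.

Tl₂S(s) ⇌ 2 Tl⁺(aq) + S²⁻(aq)
With Tl⁺ already at 0.441 M and s small, take [Tl⁺] ≈ 0.441 M and [S²⁻] = s.
Ksp = [Tl⁺]^2[S²⁻] = (0.441)^2s
s = 1.13×10⁻²⁰ / (0.441)^2 = 5.81×10⁻²⁰
s = 5.81×10⁻²⁰ M

5.81×10⁻²⁰ M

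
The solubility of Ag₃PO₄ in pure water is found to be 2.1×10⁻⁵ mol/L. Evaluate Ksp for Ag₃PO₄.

Ksp = 5.3×10⁻¹⁸

Ag₃PO₄(s) ⇌ 3 Ag⁺(aq) + PO₄³⁻(aq)
For each mole of Ag₃PO₄ that dissolves per liter, [Ag⁺] = 3s and [PO₄³⁻] = s; let s denote this solubility.
Ksp = [Ag⁺]^3[PO₄³⁻] = (3s)^3 · s = 27s^4
Ksp = 27 × (2.1×10⁻⁵)^4 = 5.3×10⁻¹⁸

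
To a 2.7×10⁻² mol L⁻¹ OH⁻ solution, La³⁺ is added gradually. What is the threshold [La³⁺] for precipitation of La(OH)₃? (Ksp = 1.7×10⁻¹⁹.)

8.6×10⁻¹⁵ M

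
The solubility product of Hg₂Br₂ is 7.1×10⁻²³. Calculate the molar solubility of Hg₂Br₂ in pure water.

2.6×10⁻⁸ M

Hg₂Br₂(s) ⇌ Hg₂²⁺(aq) + 2 Br⁻(aq)
Let s be the molar solubility. Then [Hg₂²⁺] = s and [Br⁻] = 2s.
Ksp = [Hg₂²⁺][Br⁻]^2 = s · (2s)^2 = 4s^3
4s^3 = 7.1×10⁻²³  ⇒  s^3 = 1.8×10⁻²³
Taking the 3rd root, s = 2.6×10⁻⁸ mol/L.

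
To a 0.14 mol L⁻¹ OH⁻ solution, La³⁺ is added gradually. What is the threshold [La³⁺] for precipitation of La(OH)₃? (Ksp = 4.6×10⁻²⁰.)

Precipitation of each salt begins when its ion product equals Ksp.
La(OH)₃(s) ⇌ La³⁺(aq) + 3 OH⁻(aq)
Ksp = [La³⁺][OH⁻]^3 = [La³⁺](0.14)^3
[La³⁺] = 4.6×10⁻²⁰ / (0.14)^3 = 1.7×10⁻¹⁷
[La³⁺] = 1.7×10⁻¹⁷ mol L⁻¹

1.7×10⁻¹⁷ M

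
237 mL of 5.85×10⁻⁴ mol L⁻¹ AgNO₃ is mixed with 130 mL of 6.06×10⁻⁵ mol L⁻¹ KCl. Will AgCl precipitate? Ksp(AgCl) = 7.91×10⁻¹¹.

Yes

The combined volume is 367 mL.
[Ag⁺] = (5.85×10⁻⁴)(237)/367 = 3.78×10⁻⁴ mol L⁻¹
[Cl⁻] = (6.06×10⁻⁵)(130)/367 = 2.15×10⁻⁵ mol L⁻¹
Q = [Ag⁺][Cl⁻] = 8.11×10⁻⁹
Q = 8.11×10⁻⁹ > Ksp = 7.91×10⁻¹¹, so the solution is supersaturated and AgCl precipitates.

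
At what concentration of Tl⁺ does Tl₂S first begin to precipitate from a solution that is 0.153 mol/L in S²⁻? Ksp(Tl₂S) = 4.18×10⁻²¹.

1.65×10⁻¹⁰ M

A salt starts to precipitate once the ion product Q reaches its Ksp.
Tl₂S(s) ⇌ 2 Tl⁺(aq) + S²⁻(aq)
Ksp = [Tl⁺]^2[S²⁻] = [Tl⁺]^2(0.153)
[Tl⁺]^2 = 4.18×10⁻²¹ / (0.153) = 2.73×10⁻²⁰
[Tl⁺] = 1.65×10⁻¹⁰ mol/L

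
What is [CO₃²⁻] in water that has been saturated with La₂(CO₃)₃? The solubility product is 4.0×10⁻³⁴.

La₂(CO₃)₃(s) ⇌ 2 La³⁺(aq) + 3 CO₃²⁻(aq)
Call the molar solubility s, so that [La³⁺] = 2s and [CO₃²⁻] = 3s.
Ksp = [La³⁺]^2[CO₃²⁻]^3 = (2s)^2 · (3s)^3 = 108s^5 = 4.0×10⁻³⁴
s = 8.2×10⁻⁸ mol L⁻¹
[CO₃²⁻] = 3s = 2.5×10⁻⁷ mol L⁻¹

2.5×10⁻⁷ M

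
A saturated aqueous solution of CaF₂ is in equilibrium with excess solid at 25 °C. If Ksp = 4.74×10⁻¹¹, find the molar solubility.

2.28×10⁻⁴ M

CaF₂(s) ⇌ Ca²⁺(aq) + 2 F⁻(aq)
With molar solubility s: [Ca²⁺] = s, [F⁻] = 2s.
Ksp = [Ca²⁺][F⁻]^2 = s · (2s)^2 = 4s^3
4s^3 = 4.74×10⁻¹¹  ⇒  s^3 = 1.19×10⁻¹¹
Taking the 3rd root, s = 2.28×10⁻⁴ mol/L.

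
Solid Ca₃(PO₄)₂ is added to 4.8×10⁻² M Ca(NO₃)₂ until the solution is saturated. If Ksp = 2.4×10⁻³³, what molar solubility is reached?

2.3×10⁻¹⁵ M

Ca₃(PO₄)₂(s) ⇌ 3 Ca²⁺(aq) + 2 PO₄³⁻(aq)
Ca²⁺ is already present at 4.8×10⁻² M. If s mol/L of Ca₃(PO₄)₂ dissolves, [PO₄³⁻] = 2s while [Ca²⁺] ≈ 4.8×10⁻² M.
Ksp = [Ca²⁺]^3[PO₄³⁻]^2 = (4.8×10⁻²)^3(2s)^2
(2s)^2 = 2.4×10⁻³³ / (4.8×10⁻²)^3 = 2.2×10⁻²⁹
s = 2.3×10⁻¹⁵ M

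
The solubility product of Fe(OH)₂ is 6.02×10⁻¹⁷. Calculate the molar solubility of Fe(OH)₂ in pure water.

Fe(OH)₂(s) ⇌ Fe²⁺(aq) + 2 OH⁻(aq)
Call the molar solubility s, so that [Fe²⁺] = s and [OH⁻] = 2s.
Ksp = [Fe²⁺][OH⁻]^2 = s · (2s)^2 = 4s^3
4s^3 = 6.02×10⁻¹⁷  ⇒  s^3 = 1.51×10⁻¹⁷
s = 2.47×10⁻⁶ M

2.47×10⁻⁶ M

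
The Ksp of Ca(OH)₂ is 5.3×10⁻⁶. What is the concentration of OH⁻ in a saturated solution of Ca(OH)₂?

2.2×10⁻² M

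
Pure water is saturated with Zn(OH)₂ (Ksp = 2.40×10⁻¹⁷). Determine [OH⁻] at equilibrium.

3.63×10⁻⁶ M

Zn(OH)₂(s) ⇌ Zn²⁺(aq) + 2 OH⁻(aq)
Call the molar solubility s, so that [Zn²⁺] = s and [OH⁻] = 2s.
Ksp = [Zn²⁺][OH⁻]^2 = s · (2s)^2 = 4s^3 = 2.40×10⁻¹⁷
s = 1.82×10⁻⁶ M
[OH⁻] = 2s = 3.63×10⁻⁶ M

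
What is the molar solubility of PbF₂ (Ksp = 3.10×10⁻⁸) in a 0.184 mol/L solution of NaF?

9.16×10⁻⁷ M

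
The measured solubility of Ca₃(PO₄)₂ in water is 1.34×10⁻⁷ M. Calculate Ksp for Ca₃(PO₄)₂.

Ca₃(PO₄)₂(s) ⇌ 3 Ca²⁺(aq) + 2 PO₄³⁻(aq)
For each mole of Ca₃(PO₄)₂ that dissolves per liter, [Ca²⁺] = 3s and [PO₄³⁻] = 2s; let s denote this solubility.
Ksp = [Ca²⁺]^3[PO₄³⁻]^2 = (3s)^3 · (2s)^2 = 108s^5
Ksp = 108 × (1.34×10⁻⁷)^5 = 4.67×10⁻³³

Ksp = 4.67×10⁻³³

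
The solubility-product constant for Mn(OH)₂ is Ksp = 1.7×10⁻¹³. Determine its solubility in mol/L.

3.5×10⁻⁵ M

Mn(OH)₂(s) ⇌ Mn²⁺(aq) + 2 OH⁻(aq)
With molar solubility s: [Mn²⁺] = s, [OH⁻] = 2s.
Ksp = [Mn²⁺][OH⁻]^2 = s · (2s)^2 = 4s^3
4s^3 = 1.7×10⁻¹³  ⇒  s^3 = 4.3×10⁻¹⁴
Taking the 3rd root, s = 3.5×10⁻⁵ mol/L.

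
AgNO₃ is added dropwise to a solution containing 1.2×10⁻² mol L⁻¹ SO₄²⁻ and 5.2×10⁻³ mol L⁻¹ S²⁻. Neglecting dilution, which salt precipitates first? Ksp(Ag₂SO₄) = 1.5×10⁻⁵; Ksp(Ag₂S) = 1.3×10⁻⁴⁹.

Ag₂S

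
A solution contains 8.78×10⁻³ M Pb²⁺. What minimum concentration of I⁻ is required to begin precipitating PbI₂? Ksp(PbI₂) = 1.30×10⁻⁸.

1.22×10⁻³ M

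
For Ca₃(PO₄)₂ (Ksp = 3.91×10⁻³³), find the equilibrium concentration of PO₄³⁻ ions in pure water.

2.59×10⁻⁷ M

Ca₃(PO₄)₂(s) ⇌ 3 Ca²⁺(aq) + 2 PO₄³⁻(aq)
With molar solubility s: [Ca²⁺] = 3s, [PO₄³⁻] = 2s.
Ksp = [Ca²⁺]^3[PO₄³⁻]^2 = (3s)^3 · (2s)^2 = 108s^5 = 3.91×10⁻³³
s = 1.29×10⁻⁷ M
[PO₄³⁻] = 2s = 2.59×10⁻⁷ M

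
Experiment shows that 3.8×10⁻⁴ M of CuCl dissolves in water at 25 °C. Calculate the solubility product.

Ksp = 1.4×10⁻⁷

CuCl(s) ⇌ Cu⁺(aq) + Cl⁻(aq)
With molar solubility s: [Cu⁺] = s, [Cl⁻] = s.
Ksp = [Cu⁺][Cl⁻] = s · s = s^2
Ksp = (3.8×10⁻⁴)^2 = 1.4×10⁻⁷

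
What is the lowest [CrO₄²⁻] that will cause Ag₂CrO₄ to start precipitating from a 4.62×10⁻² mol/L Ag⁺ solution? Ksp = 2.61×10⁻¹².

1.22×10⁻⁹ M

Each salt precipitates once Q = Ksp for that salt.
Ag₂CrO₄(s) ⇌ 2 Ag⁺(aq) + CrO₄²⁻(aq)
Ksp = [Ag⁺]^2[CrO₄²⁻] = [CrO₄²⁻](4.62×10⁻²)^2
[CrO₄²⁻] = 2.61×10⁻¹² / (4.62×10⁻²)^2 = 1.22×10⁻⁹
[CrO₄²⁻] = 1.22×10⁻⁹ mol/L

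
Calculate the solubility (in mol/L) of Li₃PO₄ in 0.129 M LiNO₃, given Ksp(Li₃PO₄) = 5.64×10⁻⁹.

2.63×10⁻⁶ M

Li₃PO₄(s) ⇌ 3 Li⁺(aq) + PO₄³⁻(aq)
Li⁺ is already present at 0.129 M. If s mol/L of Li₃PO₄ dissolves, [PO₄³⁻] = s while [Li⁺] ≈ 0.129 M.
Ksp = [Li⁺]^3[PO₄³⁻] = (0.129)^3s
s = 5.64×10⁻⁹ / (0.129)^3 = 2.63×10⁻⁶
s = 2.63×10⁻⁶ M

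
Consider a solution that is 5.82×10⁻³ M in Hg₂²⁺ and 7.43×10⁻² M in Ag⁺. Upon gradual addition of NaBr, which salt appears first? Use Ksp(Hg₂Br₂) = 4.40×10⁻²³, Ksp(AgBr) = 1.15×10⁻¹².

AgBr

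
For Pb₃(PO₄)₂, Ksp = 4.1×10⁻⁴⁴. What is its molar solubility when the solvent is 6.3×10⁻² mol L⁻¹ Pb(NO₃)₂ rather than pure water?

6.4×10⁻²¹ M

Pb₃(PO₄)₂(s) ⇌ 3 Pb²⁺(aq) + 2 PO₄³⁻(aq)
Let s be the solubility of Pb₃(PO₄)₂ here. The common ion gives [Pb²⁺] ≈ 6.3×10⁻² mol L⁻¹, and [PO₄³⁻] = 2s.
Ksp = [Pb²⁺]^3[PO₄³⁻]^2 = (6.3×10⁻²)^3(2s)^2
(2s)^2 = 4.1×10⁻⁴⁴ / (6.3×10⁻²)^3 = 1.6×10⁻⁴⁰
s = 6.4×10⁻²¹ mol L⁻¹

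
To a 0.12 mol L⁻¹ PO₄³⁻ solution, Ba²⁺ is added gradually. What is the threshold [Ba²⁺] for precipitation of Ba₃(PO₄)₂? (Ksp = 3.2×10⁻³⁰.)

Each salt precipitates once Q = Ksp for that salt.
Ba₃(PO₄)₂(s) ⇌ 3 Ba²⁺(aq) + 2 PO₄³⁻(aq)
Ksp = [Ba²⁺]^3[PO₄³⁻]^2 = [Ba²⁺]^3(0.12)^2
[Ba²⁺]^3 = 3.2×10⁻³⁰ / (0.12)^2 = 2.2×10⁻²⁸
[Ba²⁺] = 6.1×10⁻¹⁰ mol L⁻¹

6.1×10⁻¹⁰ M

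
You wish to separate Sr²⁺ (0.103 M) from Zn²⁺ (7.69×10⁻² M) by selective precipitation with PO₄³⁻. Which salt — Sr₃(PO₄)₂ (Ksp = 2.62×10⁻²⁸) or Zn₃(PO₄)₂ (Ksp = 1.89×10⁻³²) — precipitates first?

Zn₃(PO₄)₂

Precipitation begins when Q = Ksp.
For Sr₃(PO₄)₂: [PO₄³⁻] = (Ksp/[Sr²⁺]^3)^(1/2) = 4.90×10⁻¹³ M
For Zn₃(PO₄)₂: [PO₄³⁻] = (Ksp/[Zn²⁺]^3)^(1/2) = 6.45×10⁻¹⁵ M
Since Zn₃(PO₄)₂ needs less PO₄³⁻ to reach saturation, it precipitates first.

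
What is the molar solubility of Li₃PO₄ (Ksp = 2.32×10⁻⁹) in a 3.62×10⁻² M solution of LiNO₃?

4.89×10⁻⁵ M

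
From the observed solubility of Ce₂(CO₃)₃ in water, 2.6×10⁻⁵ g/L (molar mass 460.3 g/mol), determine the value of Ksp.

Ksp = 6.2×10⁻³⁵

s = (2.6×10⁻⁵ g L⁻¹)/(460.3 g mol⁻¹) = 5.648×10⁻⁸ M
Ce₂(CO₃)₃(s) ⇌ 2 Ce³⁺(aq) + 3 CO₃²⁻(aq)
With molar solubility s: [Ce³⁺] = 2s, [CO₃²⁻] = 3s.
Ksp = [Ce³⁺]^2[CO₃²⁻]^3 = (2s)^2 · (3s)^3 = 108s^5
Ksp = 108 × (5.648×10⁻⁸)^5 = 6.2×10⁻³⁵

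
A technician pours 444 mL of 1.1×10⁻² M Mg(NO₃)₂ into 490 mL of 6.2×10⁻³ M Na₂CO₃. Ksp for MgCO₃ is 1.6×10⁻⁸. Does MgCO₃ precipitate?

Total volume after mixing = 444 + 490 = 934 mL.
[Mg²⁺] = (1.1×10⁻²)(444)/934 = 5.2×10⁻³ M
[CO₃²⁻] = (6.2×10⁻³)(490)/934 = 3.3×10⁻³ M
Q = [Mg²⁺][CO₃²⁻] = 1.7×10⁻⁵
Q = 1.7×10⁻⁵ > Ksp = 1.6×10⁻⁸, so the solution is supersaturated and MgCO₃ precipitates.

Yes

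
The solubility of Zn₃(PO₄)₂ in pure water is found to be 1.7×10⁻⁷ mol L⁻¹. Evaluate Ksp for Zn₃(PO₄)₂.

Ksp = 1.5×10⁻³²

Zn₃(PO₄)₂(s) ⇌ 3 Zn²⁺(aq) + 2 PO₄³⁻(aq)
With molar solubility s: [Zn²⁺] = 3s, [PO₄³⁻] = 2s.
Ksp = [Zn²⁺]^3[PO₄³⁻]^2 = (3s)^3 · (2s)^2 = 108s^5
Ksp = 108 × (1.7×10⁻⁷)^5 = 1.5×10⁻³²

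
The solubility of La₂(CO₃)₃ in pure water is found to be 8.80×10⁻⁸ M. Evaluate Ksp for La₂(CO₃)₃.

Ksp = 5.70×10⁻³⁴

La₂(CO₃)₃(s) ⇌ 2 La³⁺(aq) + 3 CO₃²⁻(aq)
For each mole of La₂(CO₃)₃ that dissolves per liter, [La³⁺] = 2s and [CO₃²⁻] = 3s; let s denote this solubility.
Ksp = [La³⁺]^2[CO₃²⁻]^3 = (2s)^2 · (3s)^3 = 108s^5
Ksp = 108 × (8.80×10⁻⁸)^5 = 5.70×10⁻³⁴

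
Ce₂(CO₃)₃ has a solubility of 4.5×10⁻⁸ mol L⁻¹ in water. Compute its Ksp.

Ksp = 2.0×10⁻³⁵

Ce₂(CO₃)₃(s) ⇌ 2 Ce³⁺(aq) + 3 CO₃²⁻(aq)
Let s be the molar solubility. Then [Ce³⁺] = 2s and [CO₃²⁻] = 3s.
Ksp = [Ce³⁺]^2[CO₃²⁻]^3 = (2s)^2 · (3s)^3 = 108s^5
Ksp = 108 × (4.5×10⁻⁸)^5 = 2.0×10⁻³⁵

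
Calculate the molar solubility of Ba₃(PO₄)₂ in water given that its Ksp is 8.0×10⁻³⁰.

5.9×10⁻⁷ M

Ba₃(PO₄)₂(s) ⇌ 3 Ba²⁺(aq) + 2 PO₄³⁻(aq)
With molar solubility s: [Ba²⁺] = 3s, [PO₄³⁻] = 2s.
Ksp = [Ba²⁺]^3[PO₄³⁻]^2 = (3s)^3 · (2s)^2 = 108s^5
108s^5 = 8.0×10⁻³⁰  ⇒  s^5 = 7.4×10⁻³²
s = (7.4×10⁻³²)^(1/5) = 5.9×10⁻⁷ M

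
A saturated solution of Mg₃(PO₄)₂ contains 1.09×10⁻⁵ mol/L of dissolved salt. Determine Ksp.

Mg₃(PO₄)₂(s) ⇌ 3 Mg²⁺(aq) + 2 PO₄³⁻(aq)
Let s be the molar solubility. Then [Mg²⁺] = 3s and [PO₄³⁻] = 2s.
Ksp = [Mg²⁺]^3[PO₄³⁻]^2 = (3s)^3 · (2s)^2 = 108s^5
Ksp = 108 × (1.09×10⁻⁵)^5 = 1.66×10⁻²³

Ksp = 1.66×10⁻²³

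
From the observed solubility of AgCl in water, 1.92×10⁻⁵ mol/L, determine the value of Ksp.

Ksp = 3.69×10⁻¹⁰

AgCl(s) ⇌ Ag⁺(aq) + Cl⁻(aq)
With molar solubility s: [Ag⁺] = s, [Cl⁻] = s.
Ksp = [Ag⁺][Cl⁻] = s · s = s^2
Ksp = (1.92×10⁻⁵)^2 = 3.69×10⁻¹⁰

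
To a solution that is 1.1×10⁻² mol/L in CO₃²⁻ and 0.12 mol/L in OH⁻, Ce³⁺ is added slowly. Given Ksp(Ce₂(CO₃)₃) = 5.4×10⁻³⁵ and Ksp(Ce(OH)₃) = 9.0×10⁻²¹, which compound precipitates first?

Ce(OH)₃

A salt starts to precipitate once the ion product Q reaches its Ksp.
For Ce₂(CO₃)₃: [Ce³⁺] = (Ksp/[CO₃²⁻]^3)^(1/2) = 6.4×10⁻¹⁵ mol/L
For Ce(OH)₃: [Ce³⁺] = (Ksp/[OH⁻]^3) = 5.2×10⁻¹⁸ mol/L
Ce(OH)₃ requires the lower [Ce³⁺], so it precipitates first.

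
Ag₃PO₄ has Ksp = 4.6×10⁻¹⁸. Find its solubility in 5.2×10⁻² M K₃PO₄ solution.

1.5×10⁻⁶ M

Ag₃PO₄(s) ⇌ 3 Ag⁺(aq) + PO₄³⁻(aq)
The solution already contains PO₄³⁻ at 5.2×10⁻² M. Let s be the molar solubility of Ag₃PO₄.
[PO₄³⁻] ≈ 5.2×10⁻² M (common ion dominates); [Ag⁺] = 3s.
Ksp = [Ag⁺]^3[PO₄³⁻] = (3s)^3(5.2×10⁻²)
(3s)^3 = 4.6×10⁻¹⁸ / (5.2×10⁻²) = 8.8×10⁻¹⁷
s = 1.5×10⁻⁶ M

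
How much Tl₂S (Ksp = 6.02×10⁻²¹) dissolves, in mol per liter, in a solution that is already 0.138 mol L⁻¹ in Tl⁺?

3.16×10⁻¹⁹ M

Tl₂S(s) ⇌ 2 Tl⁺(aq) + S²⁻(aq)
The solution already contains Tl⁺ at 0.138 mol L⁻¹. Let s be the molar solubility of Tl₂S.
[Tl⁺] ≈ 0.138 mol L⁻¹ (common ion dominates); [S²⁻] = s.
Ksp = [Tl⁺]^2[S²⁻] = (0.138)^2s
s = 6.02×10⁻²¹ / (0.138)^2 = 3.16×10⁻¹⁹
s = 3.16×10⁻¹⁹ mol L⁻¹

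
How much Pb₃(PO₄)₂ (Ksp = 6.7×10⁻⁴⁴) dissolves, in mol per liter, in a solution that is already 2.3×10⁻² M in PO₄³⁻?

1.7×10⁻¹⁴ M

Pb₃(PO₄)₂(s) ⇌ 3 Pb²⁺(aq) + 2 PO₄³⁻(aq)
Let s be the solubility of Pb₃(PO₄)₂ here. The common ion gives [PO₄³⁻] ≈ 2.3×10⁻² M, and [Pb²⁺] = 3s.
Ksp = [Pb²⁺]^3[PO₄³⁻]^2 = (3s)^3(2.3×10⁻²)^2
(3s)^3 = 6.7×10⁻⁴⁴ / (2.3×10⁻²)^2 = 1.3×10⁻⁴⁰
s = 1.7×10⁻¹⁴ M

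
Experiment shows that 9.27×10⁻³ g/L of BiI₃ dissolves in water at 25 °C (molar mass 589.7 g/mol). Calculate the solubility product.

Ksp = 1.65×10⁻¹⁸

s = (9.27×10⁻³ g L⁻¹)/(589.7 g mol⁻¹) = 1.5720×10⁻⁵ M
BiI₃(s) ⇌ Bi³⁺(aq) + 3 I⁻(aq)
Let s be the molar solubility. Then [Bi³⁺] = s and [I⁻] = 3s.
Ksp = [Bi³⁺][I⁻]^3 = s · (3s)^3 = 27s^4
Ksp = 27 × (1.5720×10⁻⁵)^4 = 1.65×10⁻¹⁸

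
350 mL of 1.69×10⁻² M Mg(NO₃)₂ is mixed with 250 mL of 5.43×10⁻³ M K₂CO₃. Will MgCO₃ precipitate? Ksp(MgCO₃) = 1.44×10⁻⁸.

The combined volume is 600 mL.
[Mg²⁺] = (1.69×10⁻²)(350)/600 = 9.86×10⁻³ M
[CO₃²⁻] = (5.43×10⁻³)(250)/600 = 2.26×10⁻³ M
Q = [Mg²⁺][CO₃²⁻] = 2.23×10⁻⁵
Since Q (2.23×10⁻⁵) exceeds Ksp (1.44×10⁻⁸), MgCO₃ will precipitate.

Yes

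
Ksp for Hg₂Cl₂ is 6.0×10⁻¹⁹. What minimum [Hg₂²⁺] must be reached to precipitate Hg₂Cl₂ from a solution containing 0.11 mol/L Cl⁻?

5.0×10⁻¹⁷ M

Precipitation of each salt begins when its ion product equals Ksp.
Hg₂Cl₂(s) ⇌ Hg₂²⁺(aq) + 2 Cl⁻(aq)
Ksp = [Hg₂²⁺][Cl⁻]^2 = [Hg₂²⁺](0.11)^2
[Hg₂²⁺] = 6.0×10⁻¹⁹ / (0.11)^2 = 5.0×10⁻¹⁷
[Hg₂²⁺] = 5.0×10⁻¹⁷ mol/L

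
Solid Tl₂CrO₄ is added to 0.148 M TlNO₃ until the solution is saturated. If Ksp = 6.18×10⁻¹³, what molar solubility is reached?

Tl₂CrO₄(s) ⇌ 2 Tl⁺(aq) + CrO₄²⁻(aq)
Let s be the solubility of Tl₂CrO₄ here. The common ion gives [Tl⁺] ≈ 0.148 M, and [CrO₄²⁻] = s.
Ksp = [Tl⁺]^2[CrO₄²⁻] = (0.148)^2s
s = 6.18×10⁻¹³ / (0.148)^2 = 2.82×10⁻¹¹
s = 2.82×10⁻¹¹ M

2.82×10⁻¹¹ M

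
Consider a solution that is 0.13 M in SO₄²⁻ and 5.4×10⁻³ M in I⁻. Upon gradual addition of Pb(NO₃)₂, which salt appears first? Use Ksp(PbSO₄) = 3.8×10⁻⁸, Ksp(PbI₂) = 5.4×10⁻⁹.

Each salt precipitates once Q = Ksp for that salt.
For PbSO₄: [Pb²⁺] = (Ksp/[SO₄²⁻]) = 2.9×10⁻⁷ M
For PbI₂: [Pb²⁺] = (Ksp/[I⁻]^2) = 1.9×10⁻⁴ M
The smaller threshold [Pb²⁺] is reached first, so PbSO₄ precipitates first.

PbSO₄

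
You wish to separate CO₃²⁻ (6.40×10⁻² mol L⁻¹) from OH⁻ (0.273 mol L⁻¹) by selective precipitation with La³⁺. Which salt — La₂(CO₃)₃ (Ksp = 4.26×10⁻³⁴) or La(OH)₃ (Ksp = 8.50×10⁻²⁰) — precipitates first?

A salt starts to precipitate once the ion product Q reaches its Ksp.
For La₂(CO₃)₃: [La³⁺] = (Ksp/[CO₃²⁻]^3)^(1/2) = 1.27×10⁻¹⁵ mol L⁻¹
For La(OH)₃: [La³⁺] = (Ksp/[OH⁻]^3) = 4.18×10⁻¹⁸ mol L⁻¹
Since La(OH)₃ needs less La³⁺ to reach saturation, it precipitates first.

La(OH)₃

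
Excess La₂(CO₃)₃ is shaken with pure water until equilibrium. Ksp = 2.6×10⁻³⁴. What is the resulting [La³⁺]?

La₂(CO₃)₃(s) ⇌ 2 La³⁺(aq) + 3 CO₃²⁻(aq)
For each mole of La₂(CO₃)₃ that dissolves per liter, [La³⁺] = 2s and [CO₃²⁻] = 3s; let s denote this solubility.
Ksp = [La³⁺]^2[CO₃²⁻]^3 = (2s)^2 · (3s)^3 = 108s^5 = 2.6×10⁻³⁴
s = 7.5×10⁻⁸ mol L⁻¹
[La³⁺] = 2s = 1.5×10⁻⁷ mol L⁻¹

1.5×10⁻⁷ M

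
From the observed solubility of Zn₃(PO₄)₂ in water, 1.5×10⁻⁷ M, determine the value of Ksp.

Ksp = 8.2×10⁻³³

Zn₃(PO₄)₂(s) ⇌ 3 Zn²⁺(aq) + 2 PO₄³⁻(aq)
Call the molar solubility s, so that [Zn²⁺] = 3s and [PO₄³⁻] = 2s.
Ksp = [Zn²⁺]^3[PO₄³⁻]^2 = (3s)^3 · (2s)^2 = 108s^5
Ksp = 108 × (1.5×10⁻⁷)^5 = 8.2×10⁻³³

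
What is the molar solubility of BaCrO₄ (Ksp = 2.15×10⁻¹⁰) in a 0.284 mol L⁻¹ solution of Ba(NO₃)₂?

7.57×10⁻¹⁰ M

BaCrO₄(s) ⇌ Ba²⁺(aq) + CrO₄²⁻(aq)
The solution already contains Ba²⁺ at 0.284 mol L⁻¹. Let s be the molar solubility of BaCrO₄.
[Ba²⁺] ≈ 0.284 mol L⁻¹ (common ion dominates); [CrO₄²⁻] = s.
Ksp = [Ba²⁺][CrO₄²⁻] = (0.284)s
s = 2.15×10⁻¹⁰ / (0.284) = 7.57×10⁻¹⁰
s = 7.57×10⁻¹⁰ mol L⁻¹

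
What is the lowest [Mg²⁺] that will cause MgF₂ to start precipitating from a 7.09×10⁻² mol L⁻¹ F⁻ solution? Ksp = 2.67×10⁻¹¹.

Precipitation begins when Q = Ksp.
MgF₂(s) ⇌ Mg²⁺(aq) + 2 F⁻(aq)
Ksp = [Mg²⁺][F⁻]^2 = [Mg²⁺](7.09×10⁻²)^2
[Mg²⁺] = 2.67×10⁻¹¹ / (7.09×10⁻²)^2 = 5.31×10⁻⁹
[Mg²⁺] = 5.31×10⁻⁹ mol L⁻¹

5.31×10⁻⁹ M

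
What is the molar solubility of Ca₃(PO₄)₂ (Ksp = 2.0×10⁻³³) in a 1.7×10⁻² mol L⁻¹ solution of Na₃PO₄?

6.4×10⁻¹¹ M

Ca₃(PO₄)₂(s) ⇌ 3 Ca²⁺(aq) + 2 PO₄³⁻(aq)
With PO₄³⁻ already at 1.7×10⁻² mol L⁻¹ and s small, take [PO₄³⁻] ≈ 1.7×10⁻² mol L⁻¹ and [Ca²⁺] = 3s.
Ksp = [Ca²⁺]^3[PO₄³⁻]^2 = (3s)^3(1.7×10⁻²)^2
(3s)^3 = 2.0×10⁻³³ / (1.7×10⁻²)^2 = 6.9×10⁻³⁰
s = 6.4×10⁻¹¹ mol L⁻¹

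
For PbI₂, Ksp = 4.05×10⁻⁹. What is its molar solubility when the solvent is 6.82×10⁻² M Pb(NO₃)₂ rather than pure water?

PbI₂(s) ⇌ Pb²⁺(aq) + 2 I⁻(aq)
The solution already contains Pb²⁺ at 6.82×10⁻² M. Let s be the molar solubility of PbI₂.
[Pb²⁺] ≈ 6.82×10⁻² M (common ion dominates); [I⁻] = 2s.
Ksp = [Pb²⁺][I⁻]^2 = (6.82×10⁻²)(2s)^2
(2s)^2 = 4.05×10⁻⁹ / (6.82×10⁻²) = 5.94×10⁻⁸
s = 1.22×10⁻⁴ M

1.22×10⁻⁴ M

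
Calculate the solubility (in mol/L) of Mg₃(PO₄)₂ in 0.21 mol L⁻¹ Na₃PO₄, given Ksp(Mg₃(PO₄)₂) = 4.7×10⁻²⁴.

Mg₃(PO₄)₂(s) ⇌ 3 Mg²⁺(aq) + 2 PO₄³⁻(aq)
With PO₄³⁻ already at 0.21 mol L⁻¹ and s small, take [PO₄³⁻] ≈ 0.21 mol L⁻¹ and [Mg²⁺] = 3s.
Ksp = [Mg²⁺]^3[PO₄³⁻]^2 = (3s)^3(0.21)^2
(3s)^3 = 4.7×10⁻²⁴ / (0.21)^2 = 1.1×10⁻²²
s = 1.6×10⁻⁸ mol L⁻¹

1.6×10⁻⁸ M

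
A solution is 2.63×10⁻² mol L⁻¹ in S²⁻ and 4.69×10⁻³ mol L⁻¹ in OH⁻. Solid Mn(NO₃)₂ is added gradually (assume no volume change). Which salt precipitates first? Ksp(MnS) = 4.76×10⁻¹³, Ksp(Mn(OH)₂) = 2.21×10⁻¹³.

A salt starts to precipitate once the ion product Q reaches its Ksp.
For MnS: [Mn²⁺] = (Ksp/[S²⁻]) = 1.81×10⁻¹¹ mol L⁻¹
For Mn(OH)₂: [Mn²⁺] = (Ksp/[OH⁻]^2) = 1.00×10⁻⁸ mol L⁻¹
MnS requires the lower [Mn²⁺], so it precipitates first.

MnS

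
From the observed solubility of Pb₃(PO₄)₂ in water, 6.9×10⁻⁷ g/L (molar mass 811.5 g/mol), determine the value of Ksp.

Ksp = 4.8×10⁻⁴⁴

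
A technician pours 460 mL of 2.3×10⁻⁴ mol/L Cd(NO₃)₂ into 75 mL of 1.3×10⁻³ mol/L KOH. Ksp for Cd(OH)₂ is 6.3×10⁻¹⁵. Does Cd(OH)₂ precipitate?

Total volume after mixing = 460 + 75 = 535 mL.
[Cd²⁺] = (2.3×10⁻⁴)(460)/535 = 2.0×10⁻⁴ mol/L
[OH⁻] = (1.3×10⁻³)(75)/535 = 1.8×10⁻⁴ mol/L
Q = [Cd²⁺][OH⁻]^2 = 6.6×10⁻¹²
Because Q > Ksp (6.6×10⁻¹² vs 6.3×10⁻¹⁵), a precipitate of Cd(OH)₂ forms.

Yes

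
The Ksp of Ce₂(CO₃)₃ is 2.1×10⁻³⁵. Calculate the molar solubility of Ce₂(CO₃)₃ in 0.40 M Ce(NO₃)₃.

1.7×10⁻¹² M

Ce₂(CO₃)₃(s) ⇌ 2 Ce³⁺(aq) + 3 CO₃²⁻(aq)
Let s be the solubility of Ce₂(CO₃)₃ here. The common ion gives [Ce³⁺] ≈ 0.40 M, and [CO₃²⁻] = 3s.
Ksp = [Ce³⁺]^2[CO₃²⁻]^3 = (0.40)^2(3s)^3
(3s)^3 = 2.1×10⁻³⁵ / (0.40)^2 = 1.3×10⁻³⁴
s = 1.7×10⁻¹² M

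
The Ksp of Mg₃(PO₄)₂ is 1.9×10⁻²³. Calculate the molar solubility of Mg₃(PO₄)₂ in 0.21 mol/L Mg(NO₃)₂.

2.3×10⁻¹¹ M

Mg₃(PO₄)₂(s) ⇌ 3 Mg²⁺(aq) + 2 PO₄³⁻(aq)
Let s be the solubility of Mg₃(PO₄)₂ here. The common ion gives [Mg²⁺] ≈ 0.21 mol/L, and [PO₄³⁻] = 2s.
Ksp = [Mg²⁺]^3[PO₄³⁻]^2 = (0.21)^3(2s)^2
(2s)^2 = 1.9×10⁻²³ / (0.21)^3 = 2.1×10⁻²¹
s = 2.3×10⁻¹¹ mol/L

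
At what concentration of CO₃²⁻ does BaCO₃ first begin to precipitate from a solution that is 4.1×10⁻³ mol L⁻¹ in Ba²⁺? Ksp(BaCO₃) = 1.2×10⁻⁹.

2.9×10⁻⁷ M

Each salt precipitates once Q = Ksp for that salt.
BaCO₃(s) ⇌ Ba²⁺(aq) + CO₃²⁻(aq)
Ksp = [Ba²⁺][CO₃²⁻] = [CO₃²⁻](4.1×10⁻³)
[CO₃²⁻] = 1.2×10⁻⁹ / (4.1×10⁻³) = 2.9×10⁻⁷
[CO₃²⁻] = 2.9×10⁻⁷ mol L⁻¹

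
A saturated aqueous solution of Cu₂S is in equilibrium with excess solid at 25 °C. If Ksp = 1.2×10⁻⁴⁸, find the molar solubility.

6.7×10⁻¹⁷ M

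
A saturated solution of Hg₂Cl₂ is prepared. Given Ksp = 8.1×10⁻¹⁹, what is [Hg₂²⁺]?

Hg₂Cl₂(s) ⇌ Hg₂²⁺(aq) + 2 Cl⁻(aq)
For each mole of Hg₂Cl₂ that dissolves per liter, [Hg₂²⁺] = s and [Cl⁻] = 2s; let s denote this solubility.
Ksp = [Hg₂²⁺][Cl⁻]^2 = s · (2s)^2 = 4s^3 = 8.1×10⁻¹⁹
s = 5.9×10⁻⁷ mol L⁻¹
[Hg₂²⁺] = s = 5.9×10⁻⁷ mol L⁻¹

5.9×10⁻⁷ M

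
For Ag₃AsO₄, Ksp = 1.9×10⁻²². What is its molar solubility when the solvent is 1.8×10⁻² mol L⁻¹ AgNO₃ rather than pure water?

3.3×10⁻¹⁷ M

Ag₃AsO₄(s) ⇌ 3 Ag⁺(aq) + AsO₄³⁻(aq)
The solution already contains Ag⁺ at 1.8×10⁻² mol L⁻¹. Let s be the molar solubility of Ag₃AsO₄.
[Ag⁺] ≈ 1.8×10⁻² mol L⁻¹ (common ion dominates); [AsO₄³⁻] = s.
Ksp = [Ag⁺]^3[AsO₄³⁻] = (1.8×10⁻²)^3s
s = 1.9×10⁻²² / (1.8×10⁻²)^3 = 3.3×10⁻¹⁷
s = 3.3×10⁻¹⁷ mol L⁻¹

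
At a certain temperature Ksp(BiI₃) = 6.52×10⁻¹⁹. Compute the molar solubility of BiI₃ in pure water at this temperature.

BiI₃(s) ⇌ Bi³⁺(aq) + 3 I⁻(aq)
If s mol/L of BiI₃ dissolves, [Bi³⁺] = s and [I⁻] = 3s.
Ksp = [Bi³⁺][I⁻]^3 = s · (3s)^3 = 27s^4
27s^4 = 6.52×10⁻¹⁹  ⇒  s^4 = 2.41×10⁻²⁰
Taking the 4th root, s = 1.25×10⁻⁵ mol/L.

1.25×10⁻⁵ M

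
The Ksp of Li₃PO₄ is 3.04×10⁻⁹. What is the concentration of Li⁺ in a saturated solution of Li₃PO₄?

9.77×10⁻³ M

Li₃PO₄(s) ⇌ 3 Li⁺(aq) + PO₄³⁻(aq)
If s mol/L of Li₃PO₄ dissolves, [Li⁺] = 3s and [PO₄³⁻] = s.
Ksp = [Li⁺]^3[PO₄³⁻] = (3s)^3 · s = 27s^4 = 3.04×10⁻⁹
s = 3.26×10⁻³ M
[Li⁺] = 3s = 9.77×10⁻³ M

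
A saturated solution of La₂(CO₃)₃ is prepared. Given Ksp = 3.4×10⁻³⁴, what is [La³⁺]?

1.6×10⁻⁷ M

La₂(CO₃)₃(s) ⇌ 2 La³⁺(aq) + 3 CO₃²⁻(aq)
For each mole of La₂(CO₃)₃ that dissolves per liter, [La³⁺] = 2s and [CO₃²⁻] = 3s; let s denote this solubility.
Ksp = [La³⁺]^2[CO₃²⁻]^3 = (2s)^2 · (3s)^3 = 108s^5 = 3.4×10⁻³⁴
s = 7.9×10⁻⁸ mol L⁻¹
[La³⁺] = 2s = 1.6×10⁻⁷ mol L⁻¹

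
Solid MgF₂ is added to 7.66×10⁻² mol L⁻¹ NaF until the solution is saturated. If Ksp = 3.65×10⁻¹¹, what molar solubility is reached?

6.22×10⁻⁹ M

MgF₂(s) ⇌ Mg²⁺(aq) + 2 F⁻(aq)
With F⁻ already at 7.66×10⁻² mol L⁻¹ and s small, take [F⁻] ≈ 7.66×10⁻² mol L⁻¹ and [Mg²⁺] = s.
Ksp = [Mg²⁺][F⁻]^2 = s(7.66×10⁻²)^2
s = 3.65×10⁻¹¹ / (7.66×10⁻²)^2 = 6.22×10⁻⁹
s = 6.22×10⁻⁹ mol L⁻¹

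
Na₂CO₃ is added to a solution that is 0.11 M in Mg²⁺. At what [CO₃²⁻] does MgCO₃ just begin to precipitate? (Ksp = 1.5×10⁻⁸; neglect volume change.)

1.4×10⁻⁷ M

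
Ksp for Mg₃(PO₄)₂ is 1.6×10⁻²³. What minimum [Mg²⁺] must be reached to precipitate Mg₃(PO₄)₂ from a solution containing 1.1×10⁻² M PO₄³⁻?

5.1×10⁻⁷ M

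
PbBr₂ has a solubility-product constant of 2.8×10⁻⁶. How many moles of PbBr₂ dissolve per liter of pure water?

PbBr₂(s) ⇌ Pb²⁺(aq) + 2 Br⁻(aq)
Let s be the molar solubility. Then [Pb²⁺] = s and [Br⁻] = 2s.
Ksp = [Pb²⁺][Br⁻]^2 = s · (2s)^2 = 4s^3
4s^3 = 2.8×10⁻⁶  ⇒  s^3 = 7.0×10⁻⁷
Taking the 3rd root, s = 8.9×10⁻³ mol L⁻¹.

8.9×10⁻³ M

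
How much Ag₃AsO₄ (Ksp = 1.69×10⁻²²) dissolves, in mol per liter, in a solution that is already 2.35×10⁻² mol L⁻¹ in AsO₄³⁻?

6.43×10⁻⁸ M

Ag₃AsO₄(s) ⇌ 3 Ag⁺(aq) + AsO₄³⁻(aq)
The solution already contains AsO₄³⁻ at 2.35×10⁻² mol L⁻¹. Let s be the molar solubility of Ag₃AsO₄.
[AsO₄³⁻] ≈ 2.35×10⁻² mol L⁻¹ (common ion dominates); [Ag⁺] = 3s.
Ksp = [Ag⁺]^3[AsO₄³⁻] = (3s)^3(2.35×10⁻²)
(3s)^3 = 1.69×10⁻²² / (2.35×10⁻²) = 7.19×10⁻²¹
s = 6.43×10⁻⁸ mol L⁻¹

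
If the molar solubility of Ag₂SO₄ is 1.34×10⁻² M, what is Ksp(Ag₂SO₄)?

Ag₂SO₄(s) ⇌ 2 Ag⁺(aq) + SO₄²⁻(aq)
If s mol/L of Ag₂SO₄ dissolves, [Ag⁺] = 2s and [SO₄²⁻] = s.
Ksp = [Ag⁺]^2[SO₄²⁻] = (2s)^2 · s = 4s^3
Ksp = 4 × (1.34×10⁻²)^3 = 9.62×10⁻⁶

Ksp = 9.62×10⁻⁶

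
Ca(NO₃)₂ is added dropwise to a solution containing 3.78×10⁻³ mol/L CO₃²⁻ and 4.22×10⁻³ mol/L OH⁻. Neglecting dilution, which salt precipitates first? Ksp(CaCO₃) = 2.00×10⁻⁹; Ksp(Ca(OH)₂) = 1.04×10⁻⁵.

Precipitation begins when Q = Ksp.
For CaCO₃: [Ca²⁺] = (Ksp/[CO₃²⁻]) = 5.29×10⁻⁷ mol/L
For Ca(OH)₂: [Ca²⁺] = (Ksp/[OH⁻]^2) = 0.584 mol/L
CaCO₃ requires the lower [Ca²⁺], so it precipitates first.

CaCO₃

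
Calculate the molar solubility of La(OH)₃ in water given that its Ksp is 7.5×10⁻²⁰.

La(OH)₃(s) ⇌ La³⁺(aq) + 3 OH⁻(aq)
With molar solubility s: [La³⁺] = s, [OH⁻] = 3s.
Ksp = [La³⁺][OH⁻]^3 = s · (3s)^3 = 27s^4
27s^4 = 7.5×10⁻²⁰  ⇒  s^4 = 2.8×10⁻²¹
Taking the 4th root, s = 7.3×10⁻⁶ M.

7.3×10⁻⁶ M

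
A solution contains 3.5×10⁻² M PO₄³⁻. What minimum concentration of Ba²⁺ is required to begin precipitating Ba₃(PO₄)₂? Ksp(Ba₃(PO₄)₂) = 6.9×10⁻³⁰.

Precipitation of each salt begins when its ion product equals Ksp.
Ba₃(PO₄)₂(s) ⇌ 3 Ba²⁺(aq) + 2 PO₄³⁻(aq)
Ksp = [Ba²⁺]^3[PO₄³⁻]^2 = [Ba²⁺]^3(3.5×10⁻²)^2
[Ba²⁺]^3 = 6.9×10⁻³⁰ / (3.5×10⁻²)^2 = 5.6×10⁻²⁷
[Ba²⁺] = 1.8×10⁻⁹ M

1.8×10⁻⁹ M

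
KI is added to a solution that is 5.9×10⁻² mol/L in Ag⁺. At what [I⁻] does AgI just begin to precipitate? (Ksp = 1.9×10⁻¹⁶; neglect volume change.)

3.2×10⁻¹⁵ M

A salt starts to precipitate once the ion product Q reaches its Ksp.
AgI(s) ⇌ Ag⁺(aq) + I⁻(aq)
Ksp = [Ag⁺][I⁻] = [I⁻](5.9×10⁻²)
[I⁻] = 1.9×10⁻¹⁶ / (5.9×10⁻²) = 3.2×10⁻¹⁵
[I⁻] = 3.2×10⁻¹⁵ mol/L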